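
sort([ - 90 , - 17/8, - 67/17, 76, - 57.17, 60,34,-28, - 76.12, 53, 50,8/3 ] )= [-90, - 76.12, - 57.17, - 28, - 67/17,-17/8, 8/3,34, 50, 53 , 60,76] 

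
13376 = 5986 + 7390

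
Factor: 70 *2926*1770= 362531400 = 2^3*3^1*5^2 * 7^2*11^1*19^1 * 59^1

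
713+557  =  1270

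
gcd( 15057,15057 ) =15057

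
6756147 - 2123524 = 4632623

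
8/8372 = 2/2093 = 0.00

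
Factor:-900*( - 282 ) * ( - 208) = - 2^7*3^3*5^2*13^1 * 47^1 =-  52790400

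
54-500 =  - 446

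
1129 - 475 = 654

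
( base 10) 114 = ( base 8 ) 162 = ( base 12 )96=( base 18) 66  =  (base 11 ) a4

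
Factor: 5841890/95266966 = 2920945/47633483 = 5^1*23^( - 1) * 103^( - 1)*613^1 * 953^1*20107^( - 1)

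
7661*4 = 30644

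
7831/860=9+91/860 =9.11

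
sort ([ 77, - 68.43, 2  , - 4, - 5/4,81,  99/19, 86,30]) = [ - 68.43, - 4,-5/4, 2, 99/19, 30, 77, 81,  86 ]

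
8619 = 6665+1954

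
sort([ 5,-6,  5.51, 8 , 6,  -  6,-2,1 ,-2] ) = [ - 6, - 6, - 2,-2 , 1, 5, 5.51,6,8 ]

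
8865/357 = 2955/119 = 24.83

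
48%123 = 48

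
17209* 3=51627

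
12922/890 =6461/445 =14.52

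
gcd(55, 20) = 5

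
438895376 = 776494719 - 337599343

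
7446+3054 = 10500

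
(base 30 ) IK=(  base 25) MA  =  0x230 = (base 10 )560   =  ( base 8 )1060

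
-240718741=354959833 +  - 595678574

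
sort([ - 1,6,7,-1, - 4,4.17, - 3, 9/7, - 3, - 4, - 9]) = [ - 9, - 4, - 4, - 3,  -  3, - 1,  -  1, 9/7,4.17,6,7 ] 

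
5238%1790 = 1658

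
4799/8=4799/8 = 599.88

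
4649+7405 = 12054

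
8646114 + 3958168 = 12604282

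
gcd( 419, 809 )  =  1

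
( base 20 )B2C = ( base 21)a20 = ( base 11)3388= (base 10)4452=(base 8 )10544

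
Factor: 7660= 2^2*5^1*383^1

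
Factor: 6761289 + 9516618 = 16277907 = 3^1*631^1* 8599^1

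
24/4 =6  =  6.00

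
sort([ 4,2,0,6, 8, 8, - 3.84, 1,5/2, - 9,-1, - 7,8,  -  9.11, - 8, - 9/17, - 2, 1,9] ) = [ - 9.11, - 9, - 8, - 7, - 3.84, - 2, - 1, - 9/17, 0, 1, 1, 2,5/2, 4,6, 8 , 8, 8, 9] 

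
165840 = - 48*( - 3455)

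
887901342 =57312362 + 830588980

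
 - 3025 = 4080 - 7105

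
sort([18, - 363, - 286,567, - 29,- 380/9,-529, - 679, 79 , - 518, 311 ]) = [ - 679, - 529,-518,-363, - 286, - 380/9, - 29, 18 , 79, 311, 567 ]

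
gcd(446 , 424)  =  2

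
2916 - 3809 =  - 893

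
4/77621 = 4/77621 = 0.00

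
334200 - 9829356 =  - 9495156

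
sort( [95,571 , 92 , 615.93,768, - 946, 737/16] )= [ - 946, 737/16, 92, 95,571 , 615.93,768]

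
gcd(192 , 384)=192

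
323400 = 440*735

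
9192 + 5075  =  14267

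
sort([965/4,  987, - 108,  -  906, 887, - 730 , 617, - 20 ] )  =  [ - 906, - 730, - 108, - 20, 965/4, 617, 887, 987 ]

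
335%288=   47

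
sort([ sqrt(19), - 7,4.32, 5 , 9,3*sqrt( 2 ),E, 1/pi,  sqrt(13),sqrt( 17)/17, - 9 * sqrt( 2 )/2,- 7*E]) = [ -7*E,-7 , - 9*sqrt( 2 )/2,sqrt(17)/17, 1/pi , E,sqrt( 13 ),3*sqrt (2),4.32,sqrt(19), 5,  9 ] 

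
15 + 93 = 108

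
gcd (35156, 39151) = 799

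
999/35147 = 999/35147=0.03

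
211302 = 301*702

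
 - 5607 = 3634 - 9241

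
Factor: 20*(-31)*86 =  - 2^3*5^1*31^1*43^1 = - 53320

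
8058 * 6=48348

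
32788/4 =8197 = 8197.00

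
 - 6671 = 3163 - 9834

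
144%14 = 4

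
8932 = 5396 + 3536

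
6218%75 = 68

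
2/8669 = 2/8669 = 0.00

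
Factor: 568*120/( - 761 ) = -2^6*3^1*5^1*71^1*761^( - 1) = - 68160/761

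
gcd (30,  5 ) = 5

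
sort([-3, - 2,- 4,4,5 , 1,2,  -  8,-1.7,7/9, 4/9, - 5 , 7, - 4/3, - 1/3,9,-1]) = [ - 8,-5, - 4, - 3 , - 2,-1.7,-4/3, - 1,-1/3, 4/9,7/9,1,2, 4,5, 7 , 9 ]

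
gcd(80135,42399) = 1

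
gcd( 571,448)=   1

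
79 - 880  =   - 801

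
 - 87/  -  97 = 87/97 = 0.90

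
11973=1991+9982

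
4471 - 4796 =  - 325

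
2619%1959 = 660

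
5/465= 1/93 = 0.01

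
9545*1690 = 16131050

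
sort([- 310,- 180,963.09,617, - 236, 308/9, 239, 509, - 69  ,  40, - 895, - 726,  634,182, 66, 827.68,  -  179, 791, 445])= [ - 895, - 726, - 310, - 236, - 180, - 179, - 69, 308/9  ,  40, 66, 182, 239, 445, 509, 617, 634, 791, 827.68, 963.09]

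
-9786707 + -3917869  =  -13704576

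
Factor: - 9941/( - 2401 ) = 7^( - 4 )*9941^1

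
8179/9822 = 8179/9822 = 0.83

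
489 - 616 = - 127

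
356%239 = 117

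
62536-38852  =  23684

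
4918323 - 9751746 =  - 4833423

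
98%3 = 2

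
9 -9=0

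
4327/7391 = 4327/7391 = 0.59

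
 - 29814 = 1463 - 31277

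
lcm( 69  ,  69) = 69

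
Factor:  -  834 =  - 2^1 * 3^1*139^1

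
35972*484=17410448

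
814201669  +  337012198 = 1151213867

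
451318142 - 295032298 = 156285844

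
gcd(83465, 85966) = 1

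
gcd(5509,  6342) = 7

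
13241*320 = 4237120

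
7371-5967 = 1404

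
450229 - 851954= -401725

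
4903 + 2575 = 7478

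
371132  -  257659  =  113473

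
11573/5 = 2314 +3/5 =2314.60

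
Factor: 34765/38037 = 3^ ( - 1 )*5^1*17^1*31^( - 1 ) = 85/93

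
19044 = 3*6348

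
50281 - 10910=39371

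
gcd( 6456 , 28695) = 3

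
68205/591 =22735/197 = 115.41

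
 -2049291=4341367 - 6390658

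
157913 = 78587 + 79326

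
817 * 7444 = 6081748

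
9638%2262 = 590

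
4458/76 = 58 +25/38 = 58.66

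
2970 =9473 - 6503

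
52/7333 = 52/7333 = 0.01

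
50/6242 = 25/3121 = 0.01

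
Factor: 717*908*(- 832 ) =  - 541661952 = - 2^8*3^1 * 13^1*227^1 * 239^1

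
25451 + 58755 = 84206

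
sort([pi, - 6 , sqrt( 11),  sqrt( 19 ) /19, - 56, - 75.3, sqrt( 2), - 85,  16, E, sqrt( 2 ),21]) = [ - 85, - 75.3, - 56,-6,sqrt( 19 ) /19,  sqrt( 2), sqrt( 2), E, pi, sqrt( 11),16,21]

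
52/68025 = 52/68025 = 0.00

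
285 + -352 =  - 67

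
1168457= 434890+733567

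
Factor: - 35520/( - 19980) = 16/9= 2^4 * 3^( - 2)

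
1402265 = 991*1415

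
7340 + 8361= 15701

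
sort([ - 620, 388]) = [  -  620,388]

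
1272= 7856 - 6584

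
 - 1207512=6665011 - 7872523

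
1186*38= 45068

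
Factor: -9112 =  - 2^3*17^1*67^1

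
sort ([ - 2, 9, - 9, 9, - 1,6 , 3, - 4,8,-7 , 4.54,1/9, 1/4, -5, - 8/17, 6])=[-9,-7, - 5, - 4,- 2, - 1, - 8/17,1/9,  1/4,3, 4.54, 6, 6,8, 9, 9]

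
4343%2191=2152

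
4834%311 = 169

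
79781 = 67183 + 12598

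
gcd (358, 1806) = 2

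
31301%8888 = 4637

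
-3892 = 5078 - 8970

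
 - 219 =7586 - 7805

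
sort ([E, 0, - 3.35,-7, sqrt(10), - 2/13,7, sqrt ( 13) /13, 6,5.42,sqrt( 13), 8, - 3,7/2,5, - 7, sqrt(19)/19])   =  [ - 7 , - 7, - 3.35, - 3, - 2/13, 0,sqrt( 19)/19,sqrt ( 13)/13, E,sqrt ( 10 ), 7/2, sqrt ( 13), 5,5.42, 6,7, 8]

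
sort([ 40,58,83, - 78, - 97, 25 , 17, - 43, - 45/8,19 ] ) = [ - 97, - 78, - 43 , - 45/8,17,19,25,40 , 58,83 ]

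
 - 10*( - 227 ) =2270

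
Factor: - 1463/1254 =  - 7/6 = - 2^( - 1)*3^ (-1)* 7^1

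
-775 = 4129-4904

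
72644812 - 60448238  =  12196574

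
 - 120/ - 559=120/559=0.21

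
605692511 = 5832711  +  599859800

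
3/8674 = 3/8674 = 0.00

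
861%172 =1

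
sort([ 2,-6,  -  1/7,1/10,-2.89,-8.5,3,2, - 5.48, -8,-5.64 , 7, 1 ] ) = [-8.5, - 8, - 6, - 5.64, -5.48,-2.89, - 1/7, 1/10 , 1,2,2,  3,7]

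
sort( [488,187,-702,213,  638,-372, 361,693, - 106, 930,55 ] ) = [ - 702,- 372,-106, 55, 187, 213, 361,  488, 638, 693, 930]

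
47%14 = 5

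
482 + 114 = 596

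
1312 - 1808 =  - 496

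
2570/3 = 856+2/3 =856.67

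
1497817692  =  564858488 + 932959204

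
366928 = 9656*38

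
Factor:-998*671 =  -669658 = -  2^1 * 11^1*61^1*499^1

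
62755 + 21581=84336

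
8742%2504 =1230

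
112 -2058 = -1946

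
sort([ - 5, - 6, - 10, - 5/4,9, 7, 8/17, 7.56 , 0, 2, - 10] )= [ - 10, - 10, - 6, - 5, - 5/4, 0, 8/17,2, 7, 7.56, 9] 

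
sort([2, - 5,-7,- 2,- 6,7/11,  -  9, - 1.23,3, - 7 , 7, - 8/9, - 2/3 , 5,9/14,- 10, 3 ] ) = [ - 10,  -  9 ,  -  7, - 7, - 6, - 5,-2, - 1.23, - 8/9,-2/3 , 7/11, 9/14 , 2,  3,3,5,7 ]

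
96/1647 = 32/549   =  0.06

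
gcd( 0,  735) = 735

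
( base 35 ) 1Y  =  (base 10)69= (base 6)153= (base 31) 27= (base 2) 1000101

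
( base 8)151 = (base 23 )4d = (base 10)105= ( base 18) 5f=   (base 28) 3L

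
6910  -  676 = 6234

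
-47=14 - 61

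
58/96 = 29/48 = 0.60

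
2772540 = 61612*45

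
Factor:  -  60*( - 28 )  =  1680 = 2^4 * 3^1*5^1*7^1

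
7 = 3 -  - 4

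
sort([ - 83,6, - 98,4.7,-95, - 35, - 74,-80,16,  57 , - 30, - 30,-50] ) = [ - 98, - 95, - 83, - 80,-74, - 50, - 35, - 30 ,- 30,4.7, 6, 16,57 ] 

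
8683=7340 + 1343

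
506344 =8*63293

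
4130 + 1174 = 5304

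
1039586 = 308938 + 730648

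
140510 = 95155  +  45355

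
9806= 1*9806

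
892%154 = 122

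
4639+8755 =13394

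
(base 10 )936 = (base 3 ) 1021200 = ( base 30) 116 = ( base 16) 3A8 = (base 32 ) t8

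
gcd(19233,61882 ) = 1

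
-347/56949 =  - 347/56949 = -  0.01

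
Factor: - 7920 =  - 2^4*3^2 * 5^1 * 11^1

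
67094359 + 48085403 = 115179762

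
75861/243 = 8429/27 = 312.19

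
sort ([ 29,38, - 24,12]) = [ - 24,12, 29 , 38]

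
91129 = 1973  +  89156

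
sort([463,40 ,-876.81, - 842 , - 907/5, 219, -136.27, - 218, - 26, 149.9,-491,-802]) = [ - 876.81, - 842, - 802 , - 491, -218, - 907/5,-136.27, - 26,40 , 149.9,219, 463 ] 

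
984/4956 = 82/413 = 0.20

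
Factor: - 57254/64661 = - 2^1*28627^1*64661^ ( - 1 ) 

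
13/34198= 13/34198 = 0.00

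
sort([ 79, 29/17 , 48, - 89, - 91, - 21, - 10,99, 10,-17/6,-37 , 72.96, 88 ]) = [ - 91,  -  89,-37, - 21, - 10, - 17/6, 29/17, 10, 48, 72.96, 79,88, 99]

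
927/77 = 12 + 3/77 = 12.04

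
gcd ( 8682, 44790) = 6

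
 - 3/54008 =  - 3/54008 = -0.00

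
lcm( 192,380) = 18240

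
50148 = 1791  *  28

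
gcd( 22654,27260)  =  94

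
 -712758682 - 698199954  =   - 1410958636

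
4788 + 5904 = 10692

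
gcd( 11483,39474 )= 1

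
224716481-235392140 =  - 10675659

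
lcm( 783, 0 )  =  0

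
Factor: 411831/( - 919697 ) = -3^3*7^1*61^ (-1 )*2179^1 * 15077^(-1)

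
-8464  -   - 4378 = -4086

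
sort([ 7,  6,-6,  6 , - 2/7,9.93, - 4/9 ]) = [ - 6, - 4/9, - 2/7,  6,6, 7,9.93]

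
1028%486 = 56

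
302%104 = 94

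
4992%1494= 510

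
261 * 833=217413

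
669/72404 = 669/72404 = 0.01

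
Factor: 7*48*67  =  2^4*3^1*7^1*67^1 = 22512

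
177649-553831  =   - 376182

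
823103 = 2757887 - 1934784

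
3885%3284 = 601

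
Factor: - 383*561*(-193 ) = 41468559 = 3^1 * 11^1 * 17^1*193^1*383^1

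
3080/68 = 45 + 5/17 = 45.29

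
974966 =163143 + 811823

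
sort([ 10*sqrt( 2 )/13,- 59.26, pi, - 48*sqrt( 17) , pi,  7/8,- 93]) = [  -  48*sqrt( 17), - 93, - 59.26, 7/8, 10*sqrt( 2) /13, pi, pi ]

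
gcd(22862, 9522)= 46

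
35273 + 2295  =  37568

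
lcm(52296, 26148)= 52296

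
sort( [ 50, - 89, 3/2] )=[ - 89, 3/2, 50]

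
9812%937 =442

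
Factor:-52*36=-2^4*3^2*13^1 =- 1872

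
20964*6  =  125784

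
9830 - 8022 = 1808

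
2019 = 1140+879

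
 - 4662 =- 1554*3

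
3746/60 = 62  +  13/30 = 62.43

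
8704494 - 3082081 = 5622413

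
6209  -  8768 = - 2559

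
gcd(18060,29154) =258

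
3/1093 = 3/1093  =  0.00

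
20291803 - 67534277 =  - 47242474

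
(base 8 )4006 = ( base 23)3k7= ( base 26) 310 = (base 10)2054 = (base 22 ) 458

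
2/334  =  1/167 = 0.01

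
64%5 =4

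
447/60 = 7+9/20 = 7.45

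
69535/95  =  13907/19 = 731.95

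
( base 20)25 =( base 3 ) 1200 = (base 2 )101101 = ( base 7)63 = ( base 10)45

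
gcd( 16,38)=2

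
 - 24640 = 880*( - 28 )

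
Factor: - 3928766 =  - 2^1*61^1*32203^1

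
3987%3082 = 905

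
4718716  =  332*14213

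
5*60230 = 301150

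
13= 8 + 5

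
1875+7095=8970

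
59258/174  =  340 + 49/87 = 340.56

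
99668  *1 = 99668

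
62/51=62/51 =1.22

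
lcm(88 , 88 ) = 88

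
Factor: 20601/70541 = 3^3*7^1*23^( - 1)*109^1*3067^( - 1 )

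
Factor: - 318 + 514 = 2^2 * 7^2 = 196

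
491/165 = 2 + 161/165 = 2.98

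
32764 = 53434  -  20670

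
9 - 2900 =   -  2891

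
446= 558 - 112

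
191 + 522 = 713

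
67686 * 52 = 3519672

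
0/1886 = 0=0.00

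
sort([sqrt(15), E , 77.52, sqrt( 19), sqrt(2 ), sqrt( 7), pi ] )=[ sqrt(2 ),  sqrt(7) , E,pi, sqrt( 15 ),sqrt ( 19 ),77.52] 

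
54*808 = 43632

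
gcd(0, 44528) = 44528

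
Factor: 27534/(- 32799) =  - 706/841 =-2^1*29^(-2)*353^1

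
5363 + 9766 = 15129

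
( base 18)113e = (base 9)8475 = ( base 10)6224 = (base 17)1492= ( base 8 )14120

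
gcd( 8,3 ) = 1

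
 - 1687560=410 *( - 4116 )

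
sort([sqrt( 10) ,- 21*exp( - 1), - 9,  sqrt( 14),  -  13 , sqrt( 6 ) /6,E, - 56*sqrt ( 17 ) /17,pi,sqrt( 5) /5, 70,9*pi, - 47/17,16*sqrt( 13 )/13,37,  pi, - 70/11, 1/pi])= [ - 56*sqrt (17) /17,  -  13, - 9, - 21*exp( - 1),-70/11,  -  47/17,1/pi, sqrt(6)/6,sqrt( 5) /5,E,pi, pi  ,  sqrt(10 ),sqrt( 14),16*sqrt( 13)/13, 9*pi,37, 70]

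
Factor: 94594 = 2^1*47297^1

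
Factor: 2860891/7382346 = 2^( - 1)*3^( - 1)*11^1*260081^1*1230391^(  -  1)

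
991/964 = 991/964 = 1.03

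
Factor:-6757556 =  - 2^2*13^1*129953^1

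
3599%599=5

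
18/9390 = 3/1565 = 0.00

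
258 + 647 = 905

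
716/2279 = 716/2279 = 0.31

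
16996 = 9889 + 7107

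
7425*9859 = 73203075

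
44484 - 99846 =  - 55362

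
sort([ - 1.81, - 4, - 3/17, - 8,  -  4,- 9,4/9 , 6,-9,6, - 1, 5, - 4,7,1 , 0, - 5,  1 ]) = [-9,-9,-8,-5, - 4,-4,  -  4,-1.81 ,  -  1, - 3/17,0,4/9,1,1,5, 6  ,  6, 7 ] 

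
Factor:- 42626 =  - 2^1*21313^1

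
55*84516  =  4648380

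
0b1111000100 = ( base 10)964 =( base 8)1704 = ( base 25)1de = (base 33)t7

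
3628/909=3628/909 = 3.99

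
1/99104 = 1/99104= 0.00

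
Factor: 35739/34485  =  57/55 =3^1*5^(  -  1 )*11^(-1 )*19^1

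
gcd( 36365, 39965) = 5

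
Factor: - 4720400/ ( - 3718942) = 2^3* 5^2 *11801^1*1859471^( - 1)=2360200/1859471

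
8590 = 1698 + 6892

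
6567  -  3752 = 2815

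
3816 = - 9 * (  -  424)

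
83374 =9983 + 73391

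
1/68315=1/68315 = 0.00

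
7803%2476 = 375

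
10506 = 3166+7340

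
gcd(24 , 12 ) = 12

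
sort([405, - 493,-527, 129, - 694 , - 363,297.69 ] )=[ - 694, - 527, - 493 , - 363 , 129,297.69, 405]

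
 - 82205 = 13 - 82218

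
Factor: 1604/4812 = 3^( - 1) = 1/3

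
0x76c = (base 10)1900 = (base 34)1lu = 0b11101101100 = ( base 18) 5fa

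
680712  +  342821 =1023533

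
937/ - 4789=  - 937/4789=- 0.20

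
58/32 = 1 + 13/16 = 1.81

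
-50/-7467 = 50/7467=0.01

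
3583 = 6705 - 3122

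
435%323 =112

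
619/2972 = 619/2972 = 0.21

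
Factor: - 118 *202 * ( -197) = 2^2*59^1*101^1*197^1 = 4695692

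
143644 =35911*4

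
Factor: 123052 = 2^2 *30763^1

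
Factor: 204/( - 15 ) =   -  2^2 * 5^(  -  1 )*17^1 = - 68/5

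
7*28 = 196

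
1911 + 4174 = 6085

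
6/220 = 3/110 = 0.03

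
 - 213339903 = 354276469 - 567616372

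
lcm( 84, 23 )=1932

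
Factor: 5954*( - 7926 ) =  - 47191404 = -2^2 * 3^1*13^1*229^1 * 1321^1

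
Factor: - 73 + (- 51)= - 2^2*31^1 = - 124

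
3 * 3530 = 10590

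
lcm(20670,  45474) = 227370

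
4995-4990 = 5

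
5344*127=678688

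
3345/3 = 1115= 1115.00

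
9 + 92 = 101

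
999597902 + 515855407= 1515453309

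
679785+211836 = 891621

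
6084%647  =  261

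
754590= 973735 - 219145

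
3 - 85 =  - 82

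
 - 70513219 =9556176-80069395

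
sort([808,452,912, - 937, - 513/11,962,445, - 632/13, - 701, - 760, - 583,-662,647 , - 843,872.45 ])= [ - 937, - 843, - 760, - 701 ,-662, - 583, - 632/13, - 513/11, 445,452, 647, 808, 872.45, 912,962 ]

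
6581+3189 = 9770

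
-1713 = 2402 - 4115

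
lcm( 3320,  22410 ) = 89640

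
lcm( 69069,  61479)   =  5594589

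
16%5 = 1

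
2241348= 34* 65922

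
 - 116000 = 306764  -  422764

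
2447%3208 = 2447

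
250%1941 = 250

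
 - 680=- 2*340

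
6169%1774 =847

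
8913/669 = 13 + 72/223 = 13.32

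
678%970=678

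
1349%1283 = 66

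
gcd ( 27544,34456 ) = 8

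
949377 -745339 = 204038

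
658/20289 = 658/20289 =0.03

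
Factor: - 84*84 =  - 7056 = - 2^4*3^2*7^2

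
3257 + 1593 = 4850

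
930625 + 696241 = 1626866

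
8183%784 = 343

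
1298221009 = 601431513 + 696789496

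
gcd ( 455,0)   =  455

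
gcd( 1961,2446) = 1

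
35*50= 1750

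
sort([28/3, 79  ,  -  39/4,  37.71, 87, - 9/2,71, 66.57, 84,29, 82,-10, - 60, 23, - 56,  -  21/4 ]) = [ - 60, - 56, - 10, - 39/4,- 21/4,-9/2,28/3, 23, 29,  37.71 , 66.57,71, 79,82,84,  87 ]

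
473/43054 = 43/3914 = 0.01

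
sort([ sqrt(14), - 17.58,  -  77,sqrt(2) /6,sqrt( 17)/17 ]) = [ -77, - 17.58, sqrt(2)/6, sqrt(17 ) /17,sqrt(14)]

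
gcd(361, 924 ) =1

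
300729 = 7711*39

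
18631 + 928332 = 946963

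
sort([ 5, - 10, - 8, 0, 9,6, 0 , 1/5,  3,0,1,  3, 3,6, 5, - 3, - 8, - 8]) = [ - 10, - 8, - 8, - 8,  -  3, 0, 0,0,1/5, 1, 3, 3, 3, 5, 5, 6,6,9]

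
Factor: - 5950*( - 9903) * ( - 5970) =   -  351769414500 = - 2^2*3^2*5^3*7^1*17^1*199^1*3301^1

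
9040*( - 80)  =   - 723200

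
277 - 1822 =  - 1545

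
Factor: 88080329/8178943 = 53^1* 97^( - 1 )*84319^ ( - 1)*1661893^1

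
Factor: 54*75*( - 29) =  - 117450= - 2^1*3^4*5^2*29^1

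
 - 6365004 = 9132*( - 697 )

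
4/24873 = 4/24873 = 0.00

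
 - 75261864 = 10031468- 85293332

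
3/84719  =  3/84719 = 0.00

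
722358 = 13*55566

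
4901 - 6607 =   -  1706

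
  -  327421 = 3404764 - 3732185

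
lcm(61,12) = 732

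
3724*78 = 290472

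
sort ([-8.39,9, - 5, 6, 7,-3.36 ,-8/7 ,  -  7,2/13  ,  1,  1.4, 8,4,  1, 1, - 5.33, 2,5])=[ - 8.39,-7, - 5.33, - 5,-3.36, - 8/7, 2/13, 1, 1,1,1.4, 2, 4, 5, 6,7,  8,9]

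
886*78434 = 69492524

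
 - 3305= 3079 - 6384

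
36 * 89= 3204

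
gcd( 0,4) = 4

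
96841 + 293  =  97134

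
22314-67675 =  - 45361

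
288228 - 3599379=-3311151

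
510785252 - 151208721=359576531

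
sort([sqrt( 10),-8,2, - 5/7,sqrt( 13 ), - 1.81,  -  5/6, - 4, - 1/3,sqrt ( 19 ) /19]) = [ - 8, - 4, - 1.81, - 5/6, - 5/7, - 1/3,sqrt( 19)/19, 2, sqrt(10) , sqrt( 13)] 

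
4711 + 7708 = 12419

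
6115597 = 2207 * 2771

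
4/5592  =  1/1398=0.00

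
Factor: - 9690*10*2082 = - 201745800 = - 2^3*3^2*5^2*17^1 * 19^1*347^1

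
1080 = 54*20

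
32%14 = 4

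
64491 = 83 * 777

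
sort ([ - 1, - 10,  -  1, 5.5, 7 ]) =[ - 10, - 1, - 1, 5.5 , 7 ]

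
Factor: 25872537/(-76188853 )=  - 3^1*13^( - 1 )*5860681^( - 1)*8624179^1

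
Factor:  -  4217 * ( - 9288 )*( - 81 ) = -2^3 * 3^7 * 43^1*4217^1 = - 3172567176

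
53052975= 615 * 86265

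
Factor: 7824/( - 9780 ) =-2^2*5^(-1) = -  4/5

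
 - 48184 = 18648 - 66832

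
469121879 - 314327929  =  154793950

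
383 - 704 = - 321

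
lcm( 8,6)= 24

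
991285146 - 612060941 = 379224205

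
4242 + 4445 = 8687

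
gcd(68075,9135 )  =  35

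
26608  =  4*6652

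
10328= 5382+4946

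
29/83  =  29/83 = 0.35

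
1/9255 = 1/9255  =  0.00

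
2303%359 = 149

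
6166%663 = 199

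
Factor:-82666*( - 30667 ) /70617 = 2535118222/70617 = 2^1*3^(-1)*7^1*13^1*337^1*23539^(-1)*41333^1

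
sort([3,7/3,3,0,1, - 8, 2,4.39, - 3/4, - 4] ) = [ - 8, - 4, - 3/4, 0, 1,2,7/3, 3,3,4.39]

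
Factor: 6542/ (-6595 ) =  - 2^1*5^( - 1 )*1319^(  -  1)* 3271^1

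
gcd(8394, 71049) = 3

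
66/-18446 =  - 33/9223=- 0.00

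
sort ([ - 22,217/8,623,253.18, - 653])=[ - 653, - 22 , 217/8,253.18,623 ]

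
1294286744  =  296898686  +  997388058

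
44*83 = 3652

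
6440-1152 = 5288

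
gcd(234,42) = 6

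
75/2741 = 75/2741 = 0.03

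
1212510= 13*93270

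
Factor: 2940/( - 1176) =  - 5/2  =  - 2^ ( - 1) *5^1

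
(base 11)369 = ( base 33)D9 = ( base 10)438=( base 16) 1b6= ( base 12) 306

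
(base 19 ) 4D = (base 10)89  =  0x59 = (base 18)4H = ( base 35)2j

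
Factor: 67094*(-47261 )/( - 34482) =1585464767/17241 =3^(-1 )*  7^( - 1)*167^1*283^1*821^( - 1 )*33547^1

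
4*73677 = 294708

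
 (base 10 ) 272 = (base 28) 9k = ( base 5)2042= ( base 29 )9B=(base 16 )110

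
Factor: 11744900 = 2^2 * 5^2 * 257^1*457^1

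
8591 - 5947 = 2644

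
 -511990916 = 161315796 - 673306712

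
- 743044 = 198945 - 941989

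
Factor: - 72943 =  - 13^1 * 31^1*181^1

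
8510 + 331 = 8841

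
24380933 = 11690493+12690440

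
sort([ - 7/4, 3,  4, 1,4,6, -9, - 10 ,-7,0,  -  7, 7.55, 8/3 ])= [ - 10, - 9, - 7,  -  7, - 7/4, 0, 1, 8/3,3,4, 4,6, 7.55] 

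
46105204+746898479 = 793003683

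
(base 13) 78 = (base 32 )33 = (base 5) 344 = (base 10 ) 99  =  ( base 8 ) 143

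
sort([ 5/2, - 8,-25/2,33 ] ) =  [ - 25/2,-8, 5/2, 33 ] 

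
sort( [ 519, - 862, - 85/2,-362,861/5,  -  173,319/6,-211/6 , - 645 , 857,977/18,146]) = [ - 862  ,  -  645,-362,-173,  -  85/2,  -  211/6,319/6, 977/18  ,  146,  861/5, 519 , 857]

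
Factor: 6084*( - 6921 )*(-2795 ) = 117690082380= 2^2*3^4*5^1*13^3 * 43^1*769^1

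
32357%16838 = 15519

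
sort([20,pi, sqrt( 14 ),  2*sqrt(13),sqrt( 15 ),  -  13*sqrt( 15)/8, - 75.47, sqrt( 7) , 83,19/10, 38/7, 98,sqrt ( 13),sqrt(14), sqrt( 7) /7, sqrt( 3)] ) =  [ - 75.47 , - 13*sqrt (15)/8, sqrt( 7)/7,sqrt( 3 ),19/10,sqrt( 7),pi,sqrt( 13),sqrt(14 ), sqrt( 14),sqrt (15) , 38/7,  2*sqrt( 13), 20, 83  ,  98 ]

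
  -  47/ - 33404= 47/33404 = 0.00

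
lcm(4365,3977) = 178965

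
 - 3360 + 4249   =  889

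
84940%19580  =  6620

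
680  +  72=752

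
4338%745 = 613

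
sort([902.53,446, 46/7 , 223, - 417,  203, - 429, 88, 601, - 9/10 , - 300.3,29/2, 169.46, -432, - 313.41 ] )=[-432, - 429,  -  417, - 313.41, - 300.3, -9/10,46/7,29/2 , 88, 169.46,203, 223, 446,  601 , 902.53 ] 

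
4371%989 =415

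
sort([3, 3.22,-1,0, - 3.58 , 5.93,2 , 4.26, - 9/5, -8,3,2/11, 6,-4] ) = [ - 8, - 4, - 3.58 ,-9/5,  -  1 , 0,  2/11,2 , 3 , 3, 3.22, 4.26,  5.93, 6 ]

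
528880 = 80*6611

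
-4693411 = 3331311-8024722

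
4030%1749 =532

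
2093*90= 188370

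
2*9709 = 19418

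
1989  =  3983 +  - 1994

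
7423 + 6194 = 13617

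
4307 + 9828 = 14135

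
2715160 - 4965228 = -2250068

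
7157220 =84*85205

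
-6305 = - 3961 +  - 2344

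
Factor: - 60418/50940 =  - 2^( - 1)*3^(  -  2)*5^(- 1 )*17^1 * 283^( - 1)*1777^1 = -30209/25470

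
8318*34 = 282812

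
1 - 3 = -2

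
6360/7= 908+ 4/7 =908.57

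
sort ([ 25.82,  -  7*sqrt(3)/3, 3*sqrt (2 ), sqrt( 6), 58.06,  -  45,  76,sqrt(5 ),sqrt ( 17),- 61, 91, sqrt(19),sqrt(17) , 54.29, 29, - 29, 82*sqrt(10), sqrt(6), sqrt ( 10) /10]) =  [-61, - 45, - 29 , - 7*sqrt(3) /3, sqrt( 10) /10, sqrt(5 ), sqrt( 6), sqrt( 6 ), sqrt( 17 ),sqrt(17),3*sqrt( 2), sqrt(19 ), 25.82, 29, 54.29,58.06, 76,91, 82*sqrt(10 )]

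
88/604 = 22/151 = 0.15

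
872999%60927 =20021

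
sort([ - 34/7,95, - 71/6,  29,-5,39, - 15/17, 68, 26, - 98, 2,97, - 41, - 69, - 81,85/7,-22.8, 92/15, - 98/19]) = [ -98,-81, - 69,- 41,-22.8, - 71/6, - 98/19, - 5,-34/7, - 15/17, 2,92/15, 85/7, 26 , 29, 39,68,95,  97 ]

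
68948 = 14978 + 53970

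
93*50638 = 4709334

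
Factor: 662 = 2^1*331^1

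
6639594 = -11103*( - 598) 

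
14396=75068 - 60672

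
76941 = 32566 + 44375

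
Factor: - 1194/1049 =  - 2^1*3^1*199^1*1049^( - 1)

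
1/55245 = 1/55245 = 0.00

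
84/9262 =42/4631= 0.01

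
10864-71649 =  - 60785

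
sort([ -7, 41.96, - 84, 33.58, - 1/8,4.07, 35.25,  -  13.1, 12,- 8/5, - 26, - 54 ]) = [  -  84, - 54, - 26,- 13.1 , - 7,-8/5,  -  1/8, 4.07,  12,33.58, 35.25, 41.96]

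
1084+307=1391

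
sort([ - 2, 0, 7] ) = [-2,0,7] 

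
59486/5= 59486/5 = 11897.20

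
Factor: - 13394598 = -2^1*3^1*7^1*318919^1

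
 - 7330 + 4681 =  - 2649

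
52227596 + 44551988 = 96779584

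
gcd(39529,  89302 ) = 1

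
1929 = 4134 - 2205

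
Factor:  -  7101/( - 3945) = 3^2*5^( - 1) = 9/5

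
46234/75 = 46234/75 = 616.45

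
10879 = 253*43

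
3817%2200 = 1617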